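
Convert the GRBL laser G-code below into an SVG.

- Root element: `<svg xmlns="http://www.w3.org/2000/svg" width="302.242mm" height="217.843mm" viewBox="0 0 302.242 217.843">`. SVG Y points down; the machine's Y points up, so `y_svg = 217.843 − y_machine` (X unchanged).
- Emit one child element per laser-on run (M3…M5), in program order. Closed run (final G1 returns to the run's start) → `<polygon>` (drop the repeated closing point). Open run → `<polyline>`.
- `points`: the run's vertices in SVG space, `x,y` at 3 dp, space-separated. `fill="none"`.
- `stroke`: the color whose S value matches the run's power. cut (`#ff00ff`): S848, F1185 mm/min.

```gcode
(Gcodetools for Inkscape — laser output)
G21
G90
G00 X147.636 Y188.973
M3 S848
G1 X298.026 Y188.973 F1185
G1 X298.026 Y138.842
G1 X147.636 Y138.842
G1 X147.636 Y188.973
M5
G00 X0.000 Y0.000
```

Machine Y-up, SVG Y-down with viewBox height 217.843, so y_svg = 217.843 − y_machine; X carries over. Every run uses S848, so all elements get stroke `#ff00ff` (cut).

Run 1: The run returns to its start, so emit a `<polygon>` with points (Y-flipped): 147.636,28.870 298.026,28.870 298.026,79.001 147.636,79.001.

<svg xmlns="http://www.w3.org/2000/svg" width="302.242mm" height="217.843mm" viewBox="0 0 302.242 217.843">
  <polygon points="147.636,28.870 298.026,28.870 298.026,79.001 147.636,79.001" fill="none" stroke="#ff00ff"/>
</svg>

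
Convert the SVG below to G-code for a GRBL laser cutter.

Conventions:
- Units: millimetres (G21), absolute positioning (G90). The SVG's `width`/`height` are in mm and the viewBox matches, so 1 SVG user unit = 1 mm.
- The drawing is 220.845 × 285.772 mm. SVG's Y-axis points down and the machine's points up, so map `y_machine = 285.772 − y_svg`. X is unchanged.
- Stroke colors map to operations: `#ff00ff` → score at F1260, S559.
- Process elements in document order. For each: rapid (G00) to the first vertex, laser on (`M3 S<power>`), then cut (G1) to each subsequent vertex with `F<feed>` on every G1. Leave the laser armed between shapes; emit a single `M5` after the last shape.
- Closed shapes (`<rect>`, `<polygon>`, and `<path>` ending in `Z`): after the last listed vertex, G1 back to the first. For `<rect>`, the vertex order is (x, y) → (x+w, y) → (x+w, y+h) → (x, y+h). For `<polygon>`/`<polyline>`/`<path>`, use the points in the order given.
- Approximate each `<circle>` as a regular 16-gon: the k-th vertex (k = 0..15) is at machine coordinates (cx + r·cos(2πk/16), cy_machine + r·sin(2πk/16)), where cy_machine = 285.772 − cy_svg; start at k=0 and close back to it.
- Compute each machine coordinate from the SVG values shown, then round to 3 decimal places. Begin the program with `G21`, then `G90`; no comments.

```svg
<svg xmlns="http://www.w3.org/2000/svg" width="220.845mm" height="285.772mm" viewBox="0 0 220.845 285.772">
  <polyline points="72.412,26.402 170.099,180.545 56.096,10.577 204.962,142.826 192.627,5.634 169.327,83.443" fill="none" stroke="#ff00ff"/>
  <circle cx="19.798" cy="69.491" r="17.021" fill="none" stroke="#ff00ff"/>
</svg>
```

G21
G90
G00 X72.412 Y259.370
M3 S559
G1 X170.099 Y105.227 F1260
G1 X56.096 Y275.195 F1260
G1 X204.962 Y142.946 F1260
G1 X192.627 Y280.138 F1260
G1 X169.327 Y202.329 F1260
G00 X36.819 Y216.281
M3 S559
G1 X35.523 Y222.795 F1260
G1 X31.834 Y228.317 F1260
G1 X26.312 Y232.006 F1260
G1 X19.798 Y233.302 F1260
G1 X13.284 Y232.006 F1260
G1 X7.762 Y228.317 F1260
G1 X4.073 Y222.795 F1260
G1 X2.777 Y216.281 F1260
G1 X4.073 Y209.767 F1260
G1 X7.762 Y204.245 F1260
G1 X13.284 Y200.556 F1260
G1 X19.798 Y199.260 F1260
G1 X26.312 Y200.556 F1260
G1 X31.834 Y204.245 F1260
G1 X35.523 Y209.767 F1260
G1 X36.819 Y216.281 F1260
M5

Since the viewBox matches the mm dimensions, user units are millimetres directly. The only transform is the Y-flip y_m = 285.772 − y_svg.

Shape 1 is a open polyline drawn with `<polyline>`. Its stroke #ff00ff means score at S559, F1260. After flipping Y the toolpath is (72.412,259.370) → (170.099,105.227) → (56.096,275.195) → (204.962,142.946) → (192.627,280.138) → (169.327,202.329).

Shape 2 is a circle drawn with `<circle>`. Its stroke #ff00ff means score at S559, F1260. After flipping Y the toolpath is (36.819,216.281) → (35.523,222.795) → (31.834,228.317) → (26.312,232.006) → (19.798,233.302) → (13.284,232.006) → (7.762,228.317) → (4.073,222.795) → (2.777,216.281) → (4.073,209.767) → (7.762,204.245) → (13.284,200.556) → (19.798,199.260) → (26.312,200.556) → (31.834,204.245) → (35.523,209.767) → (36.819,216.281), returning to the start.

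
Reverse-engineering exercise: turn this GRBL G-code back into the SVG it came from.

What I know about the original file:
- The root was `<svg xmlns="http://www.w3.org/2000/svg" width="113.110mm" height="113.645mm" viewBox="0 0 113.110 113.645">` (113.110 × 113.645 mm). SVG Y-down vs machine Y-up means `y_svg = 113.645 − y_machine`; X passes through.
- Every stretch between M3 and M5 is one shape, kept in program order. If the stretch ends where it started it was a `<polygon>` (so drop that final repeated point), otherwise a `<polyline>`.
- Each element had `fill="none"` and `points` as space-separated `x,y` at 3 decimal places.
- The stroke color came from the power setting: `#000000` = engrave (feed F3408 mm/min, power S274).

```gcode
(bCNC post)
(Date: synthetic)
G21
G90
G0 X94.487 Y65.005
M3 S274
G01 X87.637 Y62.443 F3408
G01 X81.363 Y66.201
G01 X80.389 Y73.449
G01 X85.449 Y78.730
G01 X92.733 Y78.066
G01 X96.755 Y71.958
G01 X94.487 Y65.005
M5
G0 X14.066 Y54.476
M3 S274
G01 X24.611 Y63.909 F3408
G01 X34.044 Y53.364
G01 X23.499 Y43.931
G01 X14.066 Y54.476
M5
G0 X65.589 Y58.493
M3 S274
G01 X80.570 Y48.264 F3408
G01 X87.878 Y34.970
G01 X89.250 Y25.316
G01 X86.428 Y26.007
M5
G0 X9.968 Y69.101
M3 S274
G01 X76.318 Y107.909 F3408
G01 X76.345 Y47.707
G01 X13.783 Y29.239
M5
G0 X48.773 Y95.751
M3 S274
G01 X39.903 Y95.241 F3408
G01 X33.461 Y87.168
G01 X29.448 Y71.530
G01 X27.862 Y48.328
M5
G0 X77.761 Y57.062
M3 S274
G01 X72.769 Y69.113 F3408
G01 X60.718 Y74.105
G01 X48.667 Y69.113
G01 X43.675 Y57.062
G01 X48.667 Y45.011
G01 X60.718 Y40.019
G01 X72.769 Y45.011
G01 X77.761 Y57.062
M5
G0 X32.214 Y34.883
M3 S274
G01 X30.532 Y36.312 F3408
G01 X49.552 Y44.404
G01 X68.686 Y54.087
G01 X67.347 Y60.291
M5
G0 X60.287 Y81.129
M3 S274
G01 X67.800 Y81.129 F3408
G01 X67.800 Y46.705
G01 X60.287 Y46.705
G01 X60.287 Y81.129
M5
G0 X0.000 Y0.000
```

y_svg = 113.645 − y_m. Every run uses S274, so all elements get stroke `#000000` (engrave).

[1] closed run; points: 94.487,48.640 87.637,51.202 81.363,47.444 80.389,40.196 85.449,34.915 92.733,35.579 96.755,41.687

[2] closed run; points: 14.066,59.169 24.611,49.736 34.044,60.281 23.499,69.714

[3] open run; points: 65.589,55.152 80.570,65.381 87.878,78.675 89.250,88.329 86.428,87.638

[4] open run; points: 9.968,44.544 76.318,5.736 76.345,65.938 13.783,84.406

[5] open run; points: 48.773,17.894 39.903,18.404 33.461,26.477 29.448,42.115 27.862,65.317

[6] closed run; points: 77.761,56.583 72.769,44.532 60.718,39.540 48.667,44.532 43.675,56.583 48.667,68.634 60.718,73.626 72.769,68.634

[7] open run; points: 32.214,78.762 30.532,77.333 49.552,69.241 68.686,59.558 67.347,53.354

[8] closed run; points: 60.287,32.516 67.800,32.516 67.800,66.940 60.287,66.940

<svg xmlns="http://www.w3.org/2000/svg" width="113.110mm" height="113.645mm" viewBox="0 0 113.110 113.645">
  <polygon points="94.487,48.640 87.637,51.202 81.363,47.444 80.389,40.196 85.449,34.915 92.733,35.579 96.755,41.687" fill="none" stroke="#000000"/>
  <polygon points="14.066,59.169 24.611,49.736 34.044,60.281 23.499,69.714" fill="none" stroke="#000000"/>
  <polyline points="65.589,55.152 80.570,65.381 87.878,78.675 89.250,88.329 86.428,87.638" fill="none" stroke="#000000"/>
  <polyline points="9.968,44.544 76.318,5.736 76.345,65.938 13.783,84.406" fill="none" stroke="#000000"/>
  <polyline points="48.773,17.894 39.903,18.404 33.461,26.477 29.448,42.115 27.862,65.317" fill="none" stroke="#000000"/>
  <polygon points="77.761,56.583 72.769,44.532 60.718,39.540 48.667,44.532 43.675,56.583 48.667,68.634 60.718,73.626 72.769,68.634" fill="none" stroke="#000000"/>
  <polyline points="32.214,78.762 30.532,77.333 49.552,69.241 68.686,59.558 67.347,53.354" fill="none" stroke="#000000"/>
  <polygon points="60.287,32.516 67.800,32.516 67.800,66.940 60.287,66.940" fill="none" stroke="#000000"/>
</svg>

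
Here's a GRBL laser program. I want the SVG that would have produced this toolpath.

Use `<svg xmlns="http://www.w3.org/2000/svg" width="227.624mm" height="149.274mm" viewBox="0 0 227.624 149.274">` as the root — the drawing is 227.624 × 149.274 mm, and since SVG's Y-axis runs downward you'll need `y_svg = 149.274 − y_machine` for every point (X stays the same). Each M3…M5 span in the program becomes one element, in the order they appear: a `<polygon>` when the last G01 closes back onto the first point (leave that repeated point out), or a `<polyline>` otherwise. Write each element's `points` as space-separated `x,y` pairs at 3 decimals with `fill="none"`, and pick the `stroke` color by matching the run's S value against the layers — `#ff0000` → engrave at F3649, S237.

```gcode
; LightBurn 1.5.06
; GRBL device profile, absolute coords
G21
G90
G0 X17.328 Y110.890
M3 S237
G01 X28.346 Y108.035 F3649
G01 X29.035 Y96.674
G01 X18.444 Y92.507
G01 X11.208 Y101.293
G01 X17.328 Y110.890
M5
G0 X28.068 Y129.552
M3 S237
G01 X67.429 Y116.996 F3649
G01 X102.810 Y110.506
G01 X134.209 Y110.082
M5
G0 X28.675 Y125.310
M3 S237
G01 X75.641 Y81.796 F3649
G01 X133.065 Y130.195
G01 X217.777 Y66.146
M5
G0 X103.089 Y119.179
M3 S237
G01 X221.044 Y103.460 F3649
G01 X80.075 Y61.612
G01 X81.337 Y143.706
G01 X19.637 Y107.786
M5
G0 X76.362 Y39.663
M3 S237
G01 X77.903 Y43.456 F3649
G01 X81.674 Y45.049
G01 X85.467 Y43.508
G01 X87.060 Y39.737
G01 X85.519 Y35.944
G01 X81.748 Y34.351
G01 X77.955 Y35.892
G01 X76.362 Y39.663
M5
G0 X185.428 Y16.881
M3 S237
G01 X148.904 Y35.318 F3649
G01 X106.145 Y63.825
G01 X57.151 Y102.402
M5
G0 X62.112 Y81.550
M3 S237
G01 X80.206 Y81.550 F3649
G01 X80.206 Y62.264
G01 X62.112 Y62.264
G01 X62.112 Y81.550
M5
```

Machine Y-up, SVG Y-down with viewBox height 149.274, so y_svg = 149.274 − y_machine; X carries over. Every run uses S237, so all elements get stroke `#ff0000` (engrave).

Run 1: The run returns to its start, so emit a `<polygon>` with points (Y-flipped): 17.328,38.384 28.346,41.239 29.035,52.600 18.444,56.767 11.208,47.981.

Run 2: The run is open, so emit a `<polyline>` with points (Y-flipped): 28.068,19.722 67.429,32.278 102.810,38.768 134.209,39.192.

Run 3: The run is open, so emit a `<polyline>` with points (Y-flipped): 28.675,23.964 75.641,67.478 133.065,19.079 217.777,83.128.

Run 4: The run is open, so emit a `<polyline>` with points (Y-flipped): 103.089,30.095 221.044,45.814 80.075,87.662 81.337,5.568 19.637,41.488.

Run 5: The run returns to its start, so emit a `<polygon>` with points (Y-flipped): 76.362,109.611 77.903,105.818 81.674,104.225 85.467,105.766 87.060,109.537 85.519,113.330 81.748,114.923 77.955,113.382.

Run 6: The run is open, so emit a `<polyline>` with points (Y-flipped): 185.428,132.393 148.904,113.956 106.145,85.449 57.151,46.872.

Run 7: The run returns to its start, so emit a `<polygon>` with points (Y-flipped): 62.112,67.724 80.206,67.724 80.206,87.010 62.112,87.010.

<svg xmlns="http://www.w3.org/2000/svg" width="227.624mm" height="149.274mm" viewBox="0 0 227.624 149.274">
  <polygon points="17.328,38.384 28.346,41.239 29.035,52.600 18.444,56.767 11.208,47.981" fill="none" stroke="#ff0000"/>
  <polyline points="28.068,19.722 67.429,32.278 102.810,38.768 134.209,39.192" fill="none" stroke="#ff0000"/>
  <polyline points="28.675,23.964 75.641,67.478 133.065,19.079 217.777,83.128" fill="none" stroke="#ff0000"/>
  <polyline points="103.089,30.095 221.044,45.814 80.075,87.662 81.337,5.568 19.637,41.488" fill="none" stroke="#ff0000"/>
  <polygon points="76.362,109.611 77.903,105.818 81.674,104.225 85.467,105.766 87.060,109.537 85.519,113.330 81.748,114.923 77.955,113.382" fill="none" stroke="#ff0000"/>
  <polyline points="185.428,132.393 148.904,113.956 106.145,85.449 57.151,46.872" fill="none" stroke="#ff0000"/>
  <polygon points="62.112,67.724 80.206,67.724 80.206,87.010 62.112,87.010" fill="none" stroke="#ff0000"/>
</svg>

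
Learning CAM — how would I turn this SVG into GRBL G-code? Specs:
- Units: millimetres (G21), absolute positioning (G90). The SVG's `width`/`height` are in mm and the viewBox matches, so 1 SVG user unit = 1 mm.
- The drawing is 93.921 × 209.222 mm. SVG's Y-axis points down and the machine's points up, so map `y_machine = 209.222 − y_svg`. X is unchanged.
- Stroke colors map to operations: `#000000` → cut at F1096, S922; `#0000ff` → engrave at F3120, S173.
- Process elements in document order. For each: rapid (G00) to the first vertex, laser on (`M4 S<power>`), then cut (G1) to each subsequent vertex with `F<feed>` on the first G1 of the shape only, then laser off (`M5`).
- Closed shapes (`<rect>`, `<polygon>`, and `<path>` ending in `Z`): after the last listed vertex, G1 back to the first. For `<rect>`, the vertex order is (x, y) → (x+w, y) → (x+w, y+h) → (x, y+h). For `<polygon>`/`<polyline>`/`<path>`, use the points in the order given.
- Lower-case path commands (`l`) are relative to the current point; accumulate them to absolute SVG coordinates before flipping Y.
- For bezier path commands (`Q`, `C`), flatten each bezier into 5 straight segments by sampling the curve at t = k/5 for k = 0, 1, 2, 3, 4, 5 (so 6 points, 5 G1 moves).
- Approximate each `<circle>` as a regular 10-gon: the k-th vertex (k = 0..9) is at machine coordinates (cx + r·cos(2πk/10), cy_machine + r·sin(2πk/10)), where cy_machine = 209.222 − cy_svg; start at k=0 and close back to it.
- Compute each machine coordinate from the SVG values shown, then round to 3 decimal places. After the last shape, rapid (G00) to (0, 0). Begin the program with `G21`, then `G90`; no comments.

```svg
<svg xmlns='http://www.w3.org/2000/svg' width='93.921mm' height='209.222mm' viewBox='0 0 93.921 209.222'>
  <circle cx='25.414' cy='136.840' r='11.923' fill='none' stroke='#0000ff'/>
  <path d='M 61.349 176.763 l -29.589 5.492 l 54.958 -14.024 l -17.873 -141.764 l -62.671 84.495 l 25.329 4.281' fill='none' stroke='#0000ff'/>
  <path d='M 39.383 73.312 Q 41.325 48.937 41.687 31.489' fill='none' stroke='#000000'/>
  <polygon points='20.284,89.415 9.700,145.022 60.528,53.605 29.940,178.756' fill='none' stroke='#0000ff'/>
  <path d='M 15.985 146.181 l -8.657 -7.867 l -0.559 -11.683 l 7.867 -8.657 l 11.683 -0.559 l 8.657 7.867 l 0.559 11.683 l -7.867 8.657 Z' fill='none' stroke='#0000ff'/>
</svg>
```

Since the viewBox matches the mm dimensions, user units are millimetres directly. The only transform is the Y-flip y_m = 209.222 − y_svg.

Shape 1 is a circle drawn with `<circle>`. Its stroke #0000ff means engrave at S173, F3120. After flipping Y the toolpath is (37.337,72.382) → (35.060,79.390) → (29.098,83.721) → (21.730,83.721) → (15.768,79.390) → (13.491,72.382) → (15.768,65.374) → (21.730,61.043) → (29.098,61.043) → (35.060,65.374) → (37.337,72.382), returning to the start.

Shape 2 is a open polyline drawn with `<path>`. Its stroke #0000ff means engrave at S173, F3120. After flipping Y the toolpath is (61.349,32.459) → (31.760,26.967) → (86.718,40.991) → (68.845,182.755) → (6.174,98.260) → (31.503,93.979).

Shape 3 is a quadratic bezier drawn with `<path>`. Its stroke #000000 means cut at S922, F1096. After flipping Y the toolpath is (39.383,135.910) → (40.097,145.383) → (40.684,154.302) → (41.145,162.666) → (41.479,170.477) → (41.687,177.733).

Shape 4 is a closed polygon drawn with `<polygon>`. Its stroke #0000ff means engrave at S173, F3120. After flipping Y the toolpath is (20.284,119.807) → (9.700,64.200) → (60.528,155.617) → (29.940,30.466) → (20.284,119.807), returning to the start.

Shape 5 is a regular polygon drawn with `<path>`. Its stroke #0000ff means engrave at S173, F3120. After flipping Y the toolpath is (15.985,63.041) → (7.328,70.908) → (6.769,82.591) → (14.636,91.248) → (26.319,91.807) → (34.976,83.940) → (35.535,72.257) → (27.668,63.600) → (15.985,63.041), returning to the start.

G21
G90
G00 X37.337 Y72.382
M4 S173
G1 X35.060 Y79.390 F3120
G1 X29.098 Y83.721
G1 X21.730 Y83.721
G1 X15.768 Y79.390
G1 X13.491 Y72.382
G1 X15.768 Y65.374
G1 X21.730 Y61.043
G1 X29.098 Y61.043
G1 X35.060 Y65.374
G1 X37.337 Y72.382
M5
G00 X61.349 Y32.459
M4 S173
G1 X31.760 Y26.967 F3120
G1 X86.718 Y40.991
G1 X68.845 Y182.755
G1 X6.174 Y98.260
G1 X31.503 Y93.979
M5
G00 X39.383 Y135.910
M4 S922
G1 X40.097 Y145.383 F1096
G1 X40.684 Y154.302
G1 X41.145 Y162.666
G1 X41.479 Y170.477
G1 X41.687 Y177.733
M5
G00 X20.284 Y119.807
M4 S173
G1 X9.700 Y64.200 F3120
G1 X60.528 Y155.617
G1 X29.940 Y30.466
G1 X20.284 Y119.807
M5
G00 X15.985 Y63.041
M4 S173
G1 X7.328 Y70.908 F3120
G1 X6.769 Y82.591
G1 X14.636 Y91.248
G1 X26.319 Y91.807
G1 X34.976 Y83.940
G1 X35.535 Y72.257
G1 X27.668 Y63.600
G1 X15.985 Y63.041
M5
G00 X0.000 Y0.000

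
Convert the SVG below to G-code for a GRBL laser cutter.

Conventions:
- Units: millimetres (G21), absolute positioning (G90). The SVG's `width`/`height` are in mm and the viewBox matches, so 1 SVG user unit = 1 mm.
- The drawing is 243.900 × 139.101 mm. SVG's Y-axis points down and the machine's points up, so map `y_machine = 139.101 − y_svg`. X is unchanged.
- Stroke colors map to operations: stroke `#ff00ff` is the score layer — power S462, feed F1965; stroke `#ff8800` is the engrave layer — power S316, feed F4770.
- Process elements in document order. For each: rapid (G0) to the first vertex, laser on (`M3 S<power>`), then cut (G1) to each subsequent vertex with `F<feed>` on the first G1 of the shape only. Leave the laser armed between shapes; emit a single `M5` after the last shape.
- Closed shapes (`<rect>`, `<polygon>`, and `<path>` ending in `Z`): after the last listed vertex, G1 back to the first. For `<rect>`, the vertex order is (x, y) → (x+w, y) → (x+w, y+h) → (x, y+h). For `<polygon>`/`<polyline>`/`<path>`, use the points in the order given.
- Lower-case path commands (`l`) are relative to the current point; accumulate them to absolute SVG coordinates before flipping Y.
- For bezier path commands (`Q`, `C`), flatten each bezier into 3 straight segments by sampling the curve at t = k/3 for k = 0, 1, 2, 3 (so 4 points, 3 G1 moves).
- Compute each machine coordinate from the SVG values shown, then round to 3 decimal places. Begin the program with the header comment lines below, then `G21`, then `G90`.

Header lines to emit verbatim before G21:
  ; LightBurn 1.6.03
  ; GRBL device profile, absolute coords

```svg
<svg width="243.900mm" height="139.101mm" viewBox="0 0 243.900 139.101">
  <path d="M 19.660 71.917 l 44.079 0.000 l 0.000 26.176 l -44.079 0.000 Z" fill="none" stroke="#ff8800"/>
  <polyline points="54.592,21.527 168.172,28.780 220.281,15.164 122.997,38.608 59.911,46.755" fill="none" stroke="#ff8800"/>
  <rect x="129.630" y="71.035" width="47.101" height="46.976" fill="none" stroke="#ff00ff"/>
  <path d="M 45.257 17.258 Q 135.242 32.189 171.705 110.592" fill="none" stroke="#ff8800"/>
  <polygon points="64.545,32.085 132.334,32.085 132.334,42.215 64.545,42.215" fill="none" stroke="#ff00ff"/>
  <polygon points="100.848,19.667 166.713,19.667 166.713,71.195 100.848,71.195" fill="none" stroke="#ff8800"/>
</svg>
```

1 u = 1 mm; y_m = 139.101 − y.

[1] `<path>` rectangle, #ff8800→engrave S316 F4770: (19.660,67.184) → (63.739,67.184) → (63.739,41.008) → (19.660,41.008) → (19.660,67.184) (closed)

[2] `<polyline>` open polyline, #ff8800→engrave S316 F4770: (54.592,117.574) → (168.172,110.321) → (220.281,123.937) → (122.997,100.493) → (59.911,92.346)

[3] `<rect>` rectangle, #ff00ff→score S462 F1965: (129.630,68.066) → (176.731,68.066) → (176.731,21.090) → (129.630,21.090) → (129.630,68.066) (closed)

[4] `<path>` quadratic bezier, #ff8800→engrave S316 F4770: (45.257,121.843) → (99.300,104.837) → (141.449,73.725) → (171.705,28.509)

[5] `<polygon>` rectangle, #ff00ff→score S462 F1965: (64.545,107.016) → (132.334,107.016) → (132.334,96.886) → (64.545,96.886) → (64.545,107.016) (closed)

[6] `<polygon>` rectangle, #ff8800→engrave S316 F4770: (100.848,119.434) → (166.713,119.434) → (166.713,67.906) → (100.848,67.906) → (100.848,119.434) (closed)

; LightBurn 1.6.03
; GRBL device profile, absolute coords
G21
G90
G0 X19.660 Y67.184
M3 S316
G1 X63.739 Y67.184 F4770
G1 X63.739 Y41.008
G1 X19.660 Y41.008
G1 X19.660 Y67.184
G0 X54.592 Y117.574
M3 S316
G1 X168.172 Y110.321 F4770
G1 X220.281 Y123.937
G1 X122.997 Y100.493
G1 X59.911 Y92.346
G0 X129.630 Y68.066
M3 S462
G1 X176.731 Y68.066 F1965
G1 X176.731 Y21.090
G1 X129.630 Y21.090
G1 X129.630 Y68.066
G0 X45.257 Y121.843
M3 S316
G1 X99.300 Y104.837 F4770
G1 X141.449 Y73.725
G1 X171.705 Y28.509
G0 X64.545 Y107.016
M3 S462
G1 X132.334 Y107.016 F1965
G1 X132.334 Y96.886
G1 X64.545 Y96.886
G1 X64.545 Y107.016
G0 X100.848 Y119.434
M3 S316
G1 X166.713 Y119.434 F4770
G1 X166.713 Y67.906
G1 X100.848 Y67.906
G1 X100.848 Y119.434
M5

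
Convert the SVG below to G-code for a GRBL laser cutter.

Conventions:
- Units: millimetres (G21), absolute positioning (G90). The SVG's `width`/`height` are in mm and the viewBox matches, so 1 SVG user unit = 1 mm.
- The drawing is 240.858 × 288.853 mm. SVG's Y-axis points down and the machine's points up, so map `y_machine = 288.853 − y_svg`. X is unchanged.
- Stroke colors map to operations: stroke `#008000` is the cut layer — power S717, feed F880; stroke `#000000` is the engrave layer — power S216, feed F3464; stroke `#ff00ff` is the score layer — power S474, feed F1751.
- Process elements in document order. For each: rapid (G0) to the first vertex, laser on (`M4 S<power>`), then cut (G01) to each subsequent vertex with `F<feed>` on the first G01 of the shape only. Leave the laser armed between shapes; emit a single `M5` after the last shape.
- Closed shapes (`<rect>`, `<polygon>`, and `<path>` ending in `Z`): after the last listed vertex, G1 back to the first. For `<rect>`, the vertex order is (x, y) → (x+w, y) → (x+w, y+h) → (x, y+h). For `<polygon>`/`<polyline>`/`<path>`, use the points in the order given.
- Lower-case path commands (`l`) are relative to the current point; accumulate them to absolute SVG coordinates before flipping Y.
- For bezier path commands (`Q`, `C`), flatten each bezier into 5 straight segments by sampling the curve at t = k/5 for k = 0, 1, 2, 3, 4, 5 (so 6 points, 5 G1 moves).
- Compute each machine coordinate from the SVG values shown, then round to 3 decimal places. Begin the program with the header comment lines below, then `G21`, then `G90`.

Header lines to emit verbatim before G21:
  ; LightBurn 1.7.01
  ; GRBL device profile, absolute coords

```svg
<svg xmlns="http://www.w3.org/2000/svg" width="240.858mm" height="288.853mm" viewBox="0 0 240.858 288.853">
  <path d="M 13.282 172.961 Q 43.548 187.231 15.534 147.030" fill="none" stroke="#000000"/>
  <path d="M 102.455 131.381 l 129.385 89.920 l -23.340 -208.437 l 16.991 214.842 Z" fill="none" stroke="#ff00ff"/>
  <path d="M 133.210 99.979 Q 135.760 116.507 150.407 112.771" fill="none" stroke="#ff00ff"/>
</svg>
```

1 u = 1 mm; y_m = 288.853 − y.

[1] `<path>` quadratic bezier, #000000→engrave S216 F3464: (13.282,115.892) → (23.057,112.363) → (28.170,113.191) → (28.620,118.378) → (24.408,127.921) → (15.534,141.823)

[2] `<path>` closed polygon, #ff00ff→score S474 F1751: (102.455,157.472) → (231.840,67.552) → (208.500,275.989) → (225.491,61.147) → (102.455,157.472) (closed)

[3] `<path>` quadratic bezier, #ff00ff→score S474 F1751: (133.210,188.874) → (134.714,183.073) → (137.186,178.894) → (140.625,176.335) → (145.032,175.398) → (150.407,176.082)

; LightBurn 1.7.01
; GRBL device profile, absolute coords
G21
G90
G0 X13.282 Y115.892
M4 S216
G01 X23.057 Y112.363 F3464
G01 X28.170 Y113.191
G01 X28.620 Y118.378
G01 X24.408 Y127.921
G01 X15.534 Y141.823
G0 X102.455 Y157.472
M4 S474
G01 X231.840 Y67.552 F1751
G01 X208.500 Y275.989
G01 X225.491 Y61.147
G01 X102.455 Y157.472
G0 X133.210 Y188.874
M4 S474
G01 X134.714 Y183.073 F1751
G01 X137.186 Y178.894
G01 X140.625 Y176.335
G01 X145.032 Y175.398
G01 X150.407 Y176.082
M5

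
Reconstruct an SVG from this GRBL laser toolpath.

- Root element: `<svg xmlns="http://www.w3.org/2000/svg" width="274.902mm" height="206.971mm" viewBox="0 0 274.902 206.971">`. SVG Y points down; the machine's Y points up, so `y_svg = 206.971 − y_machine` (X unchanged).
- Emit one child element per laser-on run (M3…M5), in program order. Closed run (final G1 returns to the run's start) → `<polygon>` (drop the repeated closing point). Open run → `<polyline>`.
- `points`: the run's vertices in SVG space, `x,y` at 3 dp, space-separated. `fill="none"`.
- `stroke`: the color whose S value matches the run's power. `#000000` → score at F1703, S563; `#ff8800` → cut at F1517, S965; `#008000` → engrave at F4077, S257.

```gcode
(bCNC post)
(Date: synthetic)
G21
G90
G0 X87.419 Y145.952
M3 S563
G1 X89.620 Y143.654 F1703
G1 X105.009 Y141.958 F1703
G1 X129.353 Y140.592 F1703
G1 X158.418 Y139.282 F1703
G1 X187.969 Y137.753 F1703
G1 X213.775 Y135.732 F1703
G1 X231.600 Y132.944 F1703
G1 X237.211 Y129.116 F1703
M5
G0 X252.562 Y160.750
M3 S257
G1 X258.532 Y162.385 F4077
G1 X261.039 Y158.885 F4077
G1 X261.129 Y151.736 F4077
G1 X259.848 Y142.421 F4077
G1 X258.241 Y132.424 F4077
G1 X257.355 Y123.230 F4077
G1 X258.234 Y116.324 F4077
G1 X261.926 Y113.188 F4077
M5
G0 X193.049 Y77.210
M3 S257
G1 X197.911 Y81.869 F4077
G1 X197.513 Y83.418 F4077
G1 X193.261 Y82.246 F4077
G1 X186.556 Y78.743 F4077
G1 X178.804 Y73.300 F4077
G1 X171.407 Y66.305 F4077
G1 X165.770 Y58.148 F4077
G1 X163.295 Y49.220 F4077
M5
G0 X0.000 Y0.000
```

Each laser-on run becomes one SVG element. Flip Y back into SVG space with y_svg = 206.971 − y_machine.

Run 1: the run's S563 means `#000000` (score). The run is open, so emit a `<polyline>` with points (Y-flipped): 87.419,61.019 89.620,63.317 105.009,65.013 129.353,66.379 158.418,67.689 187.969,69.218 213.775,71.239 231.600,74.027 237.211,77.855.

Run 2: the run's S257 means `#008000` (engrave). The run is open, so emit a `<polyline>` with points (Y-flipped): 252.562,46.221 258.532,44.586 261.039,48.086 261.129,55.235 259.848,64.550 258.241,74.547 257.355,83.741 258.234,90.647 261.926,93.783.

Run 3: the run's S257 means `#008000` (engrave). The run is open, so emit a `<polyline>` with points (Y-flipped): 193.049,129.761 197.911,125.102 197.513,123.553 193.261,124.725 186.556,128.228 178.804,133.671 171.407,140.666 165.770,148.823 163.295,157.751.

<svg xmlns="http://www.w3.org/2000/svg" width="274.902mm" height="206.971mm" viewBox="0 0 274.902 206.971">
  <polyline points="87.419,61.019 89.620,63.317 105.009,65.013 129.353,66.379 158.418,67.689 187.969,69.218 213.775,71.239 231.600,74.027 237.211,77.855" fill="none" stroke="#000000"/>
  <polyline points="252.562,46.221 258.532,44.586 261.039,48.086 261.129,55.235 259.848,64.550 258.241,74.547 257.355,83.741 258.234,90.647 261.926,93.783" fill="none" stroke="#008000"/>
  <polyline points="193.049,129.761 197.911,125.102 197.513,123.553 193.261,124.725 186.556,128.228 178.804,133.671 171.407,140.666 165.770,148.823 163.295,157.751" fill="none" stroke="#008000"/>
</svg>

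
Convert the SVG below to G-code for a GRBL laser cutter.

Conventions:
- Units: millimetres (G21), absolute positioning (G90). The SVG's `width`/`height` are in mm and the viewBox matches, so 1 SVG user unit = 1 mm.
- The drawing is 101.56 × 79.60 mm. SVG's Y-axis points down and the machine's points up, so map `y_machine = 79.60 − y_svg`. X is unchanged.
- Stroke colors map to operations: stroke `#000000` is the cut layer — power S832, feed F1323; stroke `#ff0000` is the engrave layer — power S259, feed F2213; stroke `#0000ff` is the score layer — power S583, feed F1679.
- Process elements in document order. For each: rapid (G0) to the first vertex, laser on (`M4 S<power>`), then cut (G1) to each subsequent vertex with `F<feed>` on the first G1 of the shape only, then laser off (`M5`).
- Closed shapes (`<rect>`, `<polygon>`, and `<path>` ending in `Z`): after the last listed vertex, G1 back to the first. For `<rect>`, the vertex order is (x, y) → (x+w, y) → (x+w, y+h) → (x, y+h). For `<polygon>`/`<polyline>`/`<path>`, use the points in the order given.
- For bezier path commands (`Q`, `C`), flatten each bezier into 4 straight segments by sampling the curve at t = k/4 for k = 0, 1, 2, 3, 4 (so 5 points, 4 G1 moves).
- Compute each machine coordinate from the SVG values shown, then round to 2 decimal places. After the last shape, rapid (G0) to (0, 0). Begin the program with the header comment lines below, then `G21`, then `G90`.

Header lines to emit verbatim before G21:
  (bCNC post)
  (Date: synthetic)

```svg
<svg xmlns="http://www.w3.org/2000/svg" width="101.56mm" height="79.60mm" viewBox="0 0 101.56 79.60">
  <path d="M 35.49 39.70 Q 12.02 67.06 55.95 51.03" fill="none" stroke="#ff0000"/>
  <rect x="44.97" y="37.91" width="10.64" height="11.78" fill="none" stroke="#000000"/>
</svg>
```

Since the viewBox matches the mm dimensions, user units are millimetres directly. The only transform is the Y-flip y_m = 79.60 − y_svg.

Shape 1 is a quadratic bezier drawn with `<path>`. Its stroke #ff0000 means engrave at S259, F2213. After flipping Y the toolpath is (35.49,39.90) → (27.97,28.93) → (28.87,23.39) → (38.20,23.27) → (55.95,28.57).

Shape 2 is a rectangle drawn with `<rect>`. Its stroke #000000 means cut at S832, F1323. After flipping Y the toolpath is (44.97,41.69) → (55.61,41.69) → (55.61,29.91) → (44.97,29.91) → (44.97,41.69), returning to the start.

(bCNC post)
(Date: synthetic)
G21
G90
G0 X35.49 Y39.90
M4 S259
G1 X27.97 Y28.93 F2213
G1 X28.87 Y23.39
G1 X38.20 Y23.27
G1 X55.95 Y28.57
M5
G0 X44.97 Y41.69
M4 S832
G1 X55.61 Y41.69 F1323
G1 X55.61 Y29.91
G1 X44.97 Y29.91
G1 X44.97 Y41.69
M5
G0 X0.00 Y0.00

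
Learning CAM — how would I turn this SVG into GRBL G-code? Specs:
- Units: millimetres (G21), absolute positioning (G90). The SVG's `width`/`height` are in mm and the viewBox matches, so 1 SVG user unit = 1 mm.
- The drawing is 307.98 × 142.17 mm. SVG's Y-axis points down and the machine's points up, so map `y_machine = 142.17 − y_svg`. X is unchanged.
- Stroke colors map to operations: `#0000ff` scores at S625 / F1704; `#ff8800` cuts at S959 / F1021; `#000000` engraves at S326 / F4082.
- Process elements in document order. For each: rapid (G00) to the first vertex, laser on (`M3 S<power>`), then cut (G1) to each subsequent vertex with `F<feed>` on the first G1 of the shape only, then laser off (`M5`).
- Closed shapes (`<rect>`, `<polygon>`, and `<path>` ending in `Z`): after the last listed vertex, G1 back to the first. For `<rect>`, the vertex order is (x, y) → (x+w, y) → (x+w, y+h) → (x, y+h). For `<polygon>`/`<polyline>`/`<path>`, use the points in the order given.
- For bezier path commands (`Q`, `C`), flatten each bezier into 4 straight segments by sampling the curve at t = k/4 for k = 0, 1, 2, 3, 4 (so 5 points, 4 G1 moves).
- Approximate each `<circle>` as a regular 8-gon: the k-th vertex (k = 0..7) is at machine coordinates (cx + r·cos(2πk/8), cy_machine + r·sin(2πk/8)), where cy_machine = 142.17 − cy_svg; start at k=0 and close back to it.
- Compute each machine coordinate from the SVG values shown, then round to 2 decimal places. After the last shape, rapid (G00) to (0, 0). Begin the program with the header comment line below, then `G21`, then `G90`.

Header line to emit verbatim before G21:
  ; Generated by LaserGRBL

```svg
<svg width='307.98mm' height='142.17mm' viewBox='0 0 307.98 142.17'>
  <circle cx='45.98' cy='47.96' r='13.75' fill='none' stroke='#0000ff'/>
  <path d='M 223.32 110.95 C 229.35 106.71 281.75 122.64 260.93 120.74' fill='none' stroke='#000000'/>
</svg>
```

1 u = 1 mm; y_m = 142.17 − y.

[1] `<circle>` circle, #0000ff→score S625 F1704: (59.73,94.21) → (55.70,103.93) → (45.98,107.96) → (36.26,103.93) → (32.23,94.21) → (36.26,84.49) → (45.98,80.46) → (55.70,84.49) → (59.73,94.21) (closed)

[2] `<path>` cubic bezier, #000000→engrave S326 F4082: (223.32,31.22) → (234.67,31.21) → (252.19,27.20) → (264.68,22.75) → (260.93,21.43)

; Generated by LaserGRBL
G21
G90
G00 X59.73 Y94.21
M3 S625
G1 X55.70 Y103.93 F1704
G1 X45.98 Y107.96
G1 X36.26 Y103.93
G1 X32.23 Y94.21
G1 X36.26 Y84.49
G1 X45.98 Y80.46
G1 X55.70 Y84.49
G1 X59.73 Y94.21
M5
G00 X223.32 Y31.22
M3 S326
G1 X234.67 Y31.21 F4082
G1 X252.19 Y27.20
G1 X264.68 Y22.75
G1 X260.93 Y21.43
M5
G00 X0.00 Y0.00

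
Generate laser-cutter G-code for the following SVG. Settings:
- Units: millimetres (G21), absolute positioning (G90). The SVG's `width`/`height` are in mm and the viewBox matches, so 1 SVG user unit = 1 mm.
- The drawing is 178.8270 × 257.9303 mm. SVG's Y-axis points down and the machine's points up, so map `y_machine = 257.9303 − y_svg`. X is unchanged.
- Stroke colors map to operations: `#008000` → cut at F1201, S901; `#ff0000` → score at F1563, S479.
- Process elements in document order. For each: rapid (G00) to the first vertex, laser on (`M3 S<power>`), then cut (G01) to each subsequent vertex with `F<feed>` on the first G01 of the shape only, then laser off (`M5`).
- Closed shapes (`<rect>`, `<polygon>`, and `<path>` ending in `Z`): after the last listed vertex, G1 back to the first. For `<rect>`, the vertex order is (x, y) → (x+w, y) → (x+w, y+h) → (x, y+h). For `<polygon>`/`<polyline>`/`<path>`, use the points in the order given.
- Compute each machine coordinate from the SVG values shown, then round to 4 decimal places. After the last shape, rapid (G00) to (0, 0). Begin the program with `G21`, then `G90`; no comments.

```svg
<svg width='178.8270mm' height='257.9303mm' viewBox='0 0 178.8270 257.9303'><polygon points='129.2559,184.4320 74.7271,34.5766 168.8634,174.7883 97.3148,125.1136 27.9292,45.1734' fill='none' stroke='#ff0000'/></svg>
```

G21
G90
G00 X129.2559 Y73.4983
M3 S479
G01 X74.7271 Y223.3537 F1563
G01 X168.8634 Y83.1420
G01 X97.3148 Y132.8167
G01 X27.9292 Y212.7569
G01 X129.2559 Y73.4983
M5
G00 X0.0000 Y0.0000

viewBox `0 0 178.8270 257.9303` with mm width/height → 1 unit = 1 mm. Flip: y_m = 257.9303 − y_svg.

**Shape 1** — `<polygon>` closed polygon, stroke `#ff0000` → score (S479, F1563). Machine vertices: (129.2559,73.4983) → (74.7271,223.3537) → (168.8634,83.1420) → (97.3148,132.8167) → (27.9292,212.7569) → (129.2559,73.4983). Closed: final G1 returns to the first vertex.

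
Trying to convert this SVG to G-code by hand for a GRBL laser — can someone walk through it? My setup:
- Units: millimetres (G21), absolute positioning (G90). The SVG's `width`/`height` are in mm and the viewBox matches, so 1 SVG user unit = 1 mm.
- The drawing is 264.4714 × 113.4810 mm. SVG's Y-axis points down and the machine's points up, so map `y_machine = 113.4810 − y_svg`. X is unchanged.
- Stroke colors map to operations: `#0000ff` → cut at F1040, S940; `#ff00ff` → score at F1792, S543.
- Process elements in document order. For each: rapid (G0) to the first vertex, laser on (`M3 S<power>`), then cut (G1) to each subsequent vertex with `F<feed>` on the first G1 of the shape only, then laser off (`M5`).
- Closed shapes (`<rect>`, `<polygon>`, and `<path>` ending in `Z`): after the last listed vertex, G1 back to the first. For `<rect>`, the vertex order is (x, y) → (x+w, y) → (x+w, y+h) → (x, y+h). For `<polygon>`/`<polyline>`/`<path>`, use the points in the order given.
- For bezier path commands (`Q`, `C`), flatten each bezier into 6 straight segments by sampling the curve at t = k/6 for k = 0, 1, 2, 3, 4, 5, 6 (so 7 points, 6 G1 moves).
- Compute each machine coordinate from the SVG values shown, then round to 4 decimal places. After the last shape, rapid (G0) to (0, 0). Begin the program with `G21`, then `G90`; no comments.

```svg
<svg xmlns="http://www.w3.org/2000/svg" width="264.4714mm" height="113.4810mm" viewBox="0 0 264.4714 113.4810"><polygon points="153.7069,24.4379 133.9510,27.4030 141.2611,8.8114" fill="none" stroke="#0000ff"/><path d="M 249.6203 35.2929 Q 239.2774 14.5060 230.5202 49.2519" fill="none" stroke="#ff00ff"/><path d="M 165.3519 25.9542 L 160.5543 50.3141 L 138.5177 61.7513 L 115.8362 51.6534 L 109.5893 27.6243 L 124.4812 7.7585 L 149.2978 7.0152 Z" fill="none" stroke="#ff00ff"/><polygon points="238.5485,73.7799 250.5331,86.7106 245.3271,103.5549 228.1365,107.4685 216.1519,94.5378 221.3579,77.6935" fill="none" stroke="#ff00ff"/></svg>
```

Since the viewBox matches the mm dimensions, user units are millimetres directly. The only transform is the Y-flip y_m = 113.4810 − y_svg.

Shape 1 is a regular polygon drawn with `<polygon>`. Its stroke #0000ff means cut at S940, F1040. After flipping Y the toolpath is (153.7069,89.0431) → (133.9510,86.0780) → (141.2611,104.6696) → (153.7069,89.0431), returning to the start.

Shape 2 is a quadratic bezier drawn with `<path>`. Its stroke #ff00ff means score at S543, F1792. After flipping Y the toolpath is (249.6203,78.1881) → (246.2167,83.5745) → (242.9012,85.8757) → (239.6738,85.0918) → (236.5345,81.2227) → (233.4833,74.2685) → (230.5202,64.2291).

Shape 3 is a regular polygon drawn with `<path>`. Its stroke #ff00ff means score at S543, F1792. After flipping Y the toolpath is (165.3519,87.5268) → (160.5543,63.1669) → (138.5177,51.7297) → (115.8362,61.8276) → (109.5893,85.8567) → (124.4812,105.7225) → (149.2978,106.4658) → (165.3519,87.5268), returning to the start.

Shape 4 is a regular polygon drawn with `<polygon>`. Its stroke #ff00ff means score at S543, F1792. After flipping Y the toolpath is (238.5485,39.7011) → (250.5331,26.7704) → (245.3271,9.9261) → (228.1365,6.0125) → (216.1519,18.9432) → (221.3579,35.7875) → (238.5485,39.7011), returning to the start.

G21
G90
G0 X153.7069 Y89.0431
M3 S940
G1 X133.9510 Y86.0780 F1040
G1 X141.2611 Y104.6696
G1 X153.7069 Y89.0431
M5
G0 X249.6203 Y78.1881
M3 S543
G1 X246.2167 Y83.5745 F1792
G1 X242.9012 Y85.8757
G1 X239.6738 Y85.0918
G1 X236.5345 Y81.2227
G1 X233.4833 Y74.2685
G1 X230.5202 Y64.2291
M5
G0 X165.3519 Y87.5268
M3 S543
G1 X160.5543 Y63.1669 F1792
G1 X138.5177 Y51.7297
G1 X115.8362 Y61.8276
G1 X109.5893 Y85.8567
G1 X124.4812 Y105.7225
G1 X149.2978 Y106.4658
G1 X165.3519 Y87.5268
M5
G0 X238.5485 Y39.7011
M3 S543
G1 X250.5331 Y26.7704 F1792
G1 X245.3271 Y9.9261
G1 X228.1365 Y6.0125
G1 X216.1519 Y18.9432
G1 X221.3579 Y35.7875
G1 X238.5485 Y39.7011
M5
G0 X0.0000 Y0.0000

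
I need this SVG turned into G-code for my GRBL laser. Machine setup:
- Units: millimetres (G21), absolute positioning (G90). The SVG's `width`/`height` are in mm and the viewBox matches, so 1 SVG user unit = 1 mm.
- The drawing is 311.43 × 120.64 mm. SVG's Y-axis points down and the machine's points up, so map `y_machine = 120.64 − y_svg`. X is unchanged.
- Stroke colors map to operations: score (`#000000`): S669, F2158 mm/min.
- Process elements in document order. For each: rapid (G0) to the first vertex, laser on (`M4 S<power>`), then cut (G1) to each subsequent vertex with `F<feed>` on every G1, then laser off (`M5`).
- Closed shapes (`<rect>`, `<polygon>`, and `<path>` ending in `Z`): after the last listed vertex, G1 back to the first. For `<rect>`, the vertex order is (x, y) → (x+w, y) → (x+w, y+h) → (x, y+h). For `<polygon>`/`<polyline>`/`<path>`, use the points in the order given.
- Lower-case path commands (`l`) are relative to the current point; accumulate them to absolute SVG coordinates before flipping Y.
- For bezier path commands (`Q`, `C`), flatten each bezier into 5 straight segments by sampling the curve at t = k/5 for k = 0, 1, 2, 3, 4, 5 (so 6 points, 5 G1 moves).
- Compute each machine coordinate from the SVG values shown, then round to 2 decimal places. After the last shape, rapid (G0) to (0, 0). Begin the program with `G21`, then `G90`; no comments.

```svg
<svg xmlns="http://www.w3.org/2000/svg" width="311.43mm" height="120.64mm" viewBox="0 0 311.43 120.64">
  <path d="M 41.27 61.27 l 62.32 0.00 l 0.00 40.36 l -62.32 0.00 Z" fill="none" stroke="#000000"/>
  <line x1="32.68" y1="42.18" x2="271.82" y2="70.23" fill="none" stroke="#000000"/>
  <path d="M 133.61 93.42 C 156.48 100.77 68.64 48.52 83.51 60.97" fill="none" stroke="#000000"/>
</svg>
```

1 u = 1 mm; y_m = 120.64 − y.

[1] `<path>` rectangle, #000000→score S669 F2158: (41.27,59.37) → (103.59,59.37) → (103.59,19.01) → (41.27,19.01) → (41.27,59.37) (closed)

[2] `<line>` line segment, #000000→score S669 F2158: (32.68,78.46) → (271.82,50.41)

[3] `<path>` cubic bezier, #000000→score S669 F2158: (133.61,27.22) → (135.75,28.97) → (121.57,39.05) → (101.31,51.51) → (85.21,60.37) → (83.51,59.67)

G21
G90
G0 X41.27 Y59.37
M4 S669
G1 X103.59 Y59.37 F2158
G1 X103.59 Y19.01 F2158
G1 X41.27 Y19.01 F2158
G1 X41.27 Y59.37 F2158
M5
G0 X32.68 Y78.46
M4 S669
G1 X271.82 Y50.41 F2158
M5
G0 X133.61 Y27.22
M4 S669
G1 X135.75 Y28.97 F2158
G1 X121.57 Y39.05 F2158
G1 X101.31 Y51.51 F2158
G1 X85.21 Y60.37 F2158
G1 X83.51 Y59.67 F2158
M5
G0 X0.00 Y0.00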